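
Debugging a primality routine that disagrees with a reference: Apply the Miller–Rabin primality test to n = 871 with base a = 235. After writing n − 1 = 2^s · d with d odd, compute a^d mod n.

n − 1 = 870 = 2^1 · 435, so s = 1 and d = 435.
235^435 mod 871 = 313.

313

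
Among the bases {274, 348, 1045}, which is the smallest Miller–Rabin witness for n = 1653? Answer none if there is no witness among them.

274

n − 1 = 1652 = 2^2 · 413, so s = 2 and d = 413.
Base 274: x_0 = 274^413 mod 1653 = 202. x_0 is neither 1 nor 1652, so continue squaring. x_1 = 202^2 mod 1653 = 1132. Reached i = s−1 = 1 without hitting −1: 274 is a Miller–Rabin witness and 1653 is composite.
Base 348: x_0 = 348^413 mod 1653 = 1479. x_0 is neither 1 nor 1652, so continue squaring. x_1 = 1479^2 mod 1653 = 522. Reached i = s−1 = 1 without hitting −1: 348 is a Miller–Rabin witness and 1653 is composite.
Base 1045: x_0 = 1045^413 mod 1653 = 1045. x_0 is neither 1 nor 1652, so continue squaring. x_1 = 1045^2 mod 1653 = 1045. Reached i = s−1 = 1 without hitting −1: 1045 is a Miller–Rabin witness and 1653 is composite.
The smallest witness among the given bases is 274.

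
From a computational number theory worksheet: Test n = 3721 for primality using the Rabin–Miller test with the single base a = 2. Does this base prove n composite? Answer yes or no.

n − 1 = 3720 = 2^3 · 465, so s = 3 and d = 465.
x_0 = 2^465 mod 3721 = 1880.
x_0 is neither 1 nor 3720, so continue squaring.
x_1 = 1880^2 mod 3721 = 3171.
x_2 = 3171^2 mod 3721 = 1099.
Reached i = s−1 = 2 without hitting −1: 2 is a Miller–Rabin witness and 3721 is composite.

yes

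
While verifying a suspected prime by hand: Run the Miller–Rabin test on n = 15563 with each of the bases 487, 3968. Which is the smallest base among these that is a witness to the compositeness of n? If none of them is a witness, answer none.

n − 1 = 15562 = 2^1 · 7781, so s = 1 and d = 7781.
Base 487: x_0 = 487^7781 mod 15563 = 821. x_0 ∉ {1, 15562} and s = 1, so 487 is a Miller–Rabin witness and 15563 is composite.
Base 3968: x_0 = 3968^7781 mod 15563 = 3844. x_0 ∉ {1, 15562} and s = 1, so 3968 is a Miller–Rabin witness and 15563 is composite.
The smallest witness among the given bases is 487.

487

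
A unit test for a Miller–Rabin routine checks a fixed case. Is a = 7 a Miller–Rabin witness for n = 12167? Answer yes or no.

n − 1 = 12166 = 2^1 · 6083, so s = 1 and d = 6083.
x_0 = 7^6083 mod 12167 = 3564.
x_0 ∉ {1, 12166} and s = 1, so 7 is a Miller–Rabin witness and 12167 is composite.

yes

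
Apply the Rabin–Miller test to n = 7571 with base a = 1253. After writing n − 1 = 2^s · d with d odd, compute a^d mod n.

n − 1 = 7570 = 2^1 · 3785, so s = 1 and d = 3785.
1253^3785 mod 7571 = 3239.

3239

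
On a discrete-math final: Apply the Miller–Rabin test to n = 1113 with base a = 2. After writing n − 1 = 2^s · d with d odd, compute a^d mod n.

548

n − 1 = 1112 = 2^3 · 139, so s = 3 and d = 139.
By repeated squaring, 2^139 ≡ 548 (mod 1113).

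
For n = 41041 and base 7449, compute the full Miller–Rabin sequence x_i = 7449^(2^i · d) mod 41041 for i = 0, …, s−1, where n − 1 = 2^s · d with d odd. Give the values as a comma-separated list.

35386, 8086, 5083, 22100

n − 1 = 41040 = 2^4 · 2565, so s = 4 and d = 2565.
x_0 = 7449^2565 mod 41041 = 35386.
x_1 = 35386^2 mod 41041 = 8086.
x_2 = 8086^2 mod 41041 = 5083.
x_3 = 5083^2 mod 41041 = 22100.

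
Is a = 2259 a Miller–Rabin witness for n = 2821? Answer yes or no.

n − 1 = 2820 = 2^2 · 705, so s = 2 and d = 705.
x_0 = 2259^705 mod 2821 = 2820.
x_0 = 2820 ≡ −1, so 2259 is not a witness.

no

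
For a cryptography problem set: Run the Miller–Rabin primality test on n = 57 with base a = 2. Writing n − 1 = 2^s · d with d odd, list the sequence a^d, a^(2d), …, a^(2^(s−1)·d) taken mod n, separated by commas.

n − 1 = 56 = 2^3 · 7, so s = 3 and d = 7.
x_0 = 2^7 mod 57 = 14.
x_1 = 14^2 mod 57 = 25.
x_2 = 25^2 mod 57 = 55.

14, 25, 55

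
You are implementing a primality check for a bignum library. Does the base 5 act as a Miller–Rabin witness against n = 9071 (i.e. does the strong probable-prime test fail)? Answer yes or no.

yes

n − 1 = 9070 = 2^1 · 4535, so s = 1 and d = 4535.
x_0 = 5^4535 mod 9071 = 1960.
x_0 ∉ {1, 9070} and s = 1, so 5 is a Miller–Rabin witness and 9071 is composite.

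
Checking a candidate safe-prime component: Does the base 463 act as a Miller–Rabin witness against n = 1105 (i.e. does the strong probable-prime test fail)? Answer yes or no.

no

n − 1 = 1104 = 2^4 · 69, so s = 4 and d = 69.
x_0 = 463^69 mod 1105 = 463.
x_0 is neither 1 nor 1104, so continue squaring.
x_1 = 463^2 mod 1105 = 1104.
x_1 ≡ −1, so 463 is not a witness.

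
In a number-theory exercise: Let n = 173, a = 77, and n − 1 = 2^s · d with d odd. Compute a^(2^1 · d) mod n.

n − 1 = 172 = 2^2 · 43, so s = 2 and d = 43.
By repeated squaring, 77^43 ≡ 172 (mod 173).
x_0 = 172.
x_1 = 172^2 mod 173 = 1.

1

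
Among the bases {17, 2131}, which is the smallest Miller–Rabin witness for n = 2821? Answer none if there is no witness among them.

none

n − 1 = 2820 = 2^2 · 705, so s = 2 and d = 705.
Base 17: x_0 = 17^705 mod 2821 = 2820. x_0 = 2820 ≡ −1, so 17 is not a witness.
Base 2131: x_0 = 2131^705 mod 2821 = 2820. x_0 = 2820 ≡ −1, so 2131 is not a witness.
No listed base is a witness for 2821.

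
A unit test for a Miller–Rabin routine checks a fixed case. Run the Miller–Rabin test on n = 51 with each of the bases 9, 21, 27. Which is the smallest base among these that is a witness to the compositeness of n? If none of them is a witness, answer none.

9

n − 1 = 50 = 2^1 · 25, so s = 1 and d = 25.
Base 9: x_0 = 9^25 mod 51 = 9. x_0 ∉ {1, 50} and s = 1, so 9 is a Miller–Rabin witness and 51 is composite.
Base 21: x_0 = 21^25 mod 51 = 21. x_0 ∉ {1, 50} and s = 1, so 21 is a Miller–Rabin witness and 51 is composite.
Base 27: x_0 = 27^25 mod 51 = 24. x_0 ∉ {1, 50} and s = 1, so 27 is a Miller–Rabin witness and 51 is composite.
The smallest witness among the given bases is 9.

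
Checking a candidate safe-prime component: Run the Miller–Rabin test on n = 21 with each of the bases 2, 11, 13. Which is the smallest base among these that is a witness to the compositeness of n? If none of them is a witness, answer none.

n − 1 = 20 = 2^2 · 5, so s = 2 and d = 5.
Base 2: x_0 = 2^5 mod 21 = 11. x_0 is neither 1 nor 20, so continue squaring. x_1 = 11^2 mod 21 = 16. Reached i = s−1 = 1 without hitting −1: 2 is a Miller–Rabin witness and 21 is composite.
Base 11: x_0 = 11^5 mod 21 = 2. x_0 is neither 1 nor 20, so continue squaring. x_1 = 2^2 mod 21 = 4. Reached i = s−1 = 1 without hitting −1: 11 is a Miller–Rabin witness and 21 is composite.
Base 13: x_0 = 13^5 mod 21 = 13. x_0 is neither 1 nor 20, so continue squaring. x_1 = 13^2 mod 21 = 1. x_1 = 1 but x_0 ≠ ±1, a nontrivial square root of 1 — 13 is a witness and 21 is composite.
The smallest witness among the given bases is 2.

2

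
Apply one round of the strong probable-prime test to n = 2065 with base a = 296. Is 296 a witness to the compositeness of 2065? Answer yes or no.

no

n − 1 = 2064 = 2^4 · 129, so s = 4 and d = 129.
x_0 = 296^129 mod 2065 = 1.
x_0 = 1, so 296 is not a witness.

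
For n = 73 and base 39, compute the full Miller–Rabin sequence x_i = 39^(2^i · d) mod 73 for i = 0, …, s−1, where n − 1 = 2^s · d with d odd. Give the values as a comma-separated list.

n − 1 = 72 = 2^3 · 9, so s = 3 and d = 9.
x_0 = 39^9 mod 73 = 10.
x_1 = 10^2 mod 73 = 27.
x_2 = 27^2 mod 73 = 72.

10, 27, 72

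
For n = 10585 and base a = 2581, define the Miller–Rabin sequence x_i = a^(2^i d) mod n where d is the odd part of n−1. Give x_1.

n − 1 = 10584 = 2^3 · 1323, so s = 3 and d = 1323.
By repeated squaring, 2581^1323 ≡ 4901 (mod 10585).
x_0 = 4901.
x_1 = 4901^2 mod 10585 = 2436.

2436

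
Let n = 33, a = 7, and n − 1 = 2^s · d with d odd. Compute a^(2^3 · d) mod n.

n − 1 = 32 = 2^5 · 1, so s = 5 and d = 1.
x_0 = 7^1 mod 33 = 7.
x_1 = 7^2 mod 33 = 16.
x_2 = 16^2 mod 33 = 25.
x_3 = 25^2 mod 33 = 31.

31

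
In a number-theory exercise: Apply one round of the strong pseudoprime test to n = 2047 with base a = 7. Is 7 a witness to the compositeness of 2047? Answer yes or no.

yes

n − 1 = 2046 = 2^1 · 1023, so s = 1 and d = 1023.
By repeated squaring, 7^1023 ≡ 942 (mod 2047).
x_0 = 7^1023 mod 2047 = 942.
x_0 ∉ {1, 2046} and s = 1, so 7 is a Miller–Rabin witness and 2047 is composite.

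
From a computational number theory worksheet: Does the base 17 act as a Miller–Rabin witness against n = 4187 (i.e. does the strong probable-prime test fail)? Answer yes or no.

no

n − 1 = 4186 = 2^1 · 2093, so s = 1 and d = 2093.
x_0 = 17^2093 mod 4187 = 4186.
x_0 = 4186 ≡ −1, so 17 is not a witness.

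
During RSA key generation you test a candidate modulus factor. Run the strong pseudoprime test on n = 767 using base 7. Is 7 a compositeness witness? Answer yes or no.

yes

n − 1 = 766 = 2^1 · 383, so s = 1 and d = 383.
x_0 = 7^383 mod 767 = 652.
x_0 ∉ {1, 766} and s = 1, so 7 is a Miller–Rabin witness and 767 is composite.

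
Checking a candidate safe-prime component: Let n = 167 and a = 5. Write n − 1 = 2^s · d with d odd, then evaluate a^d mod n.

n − 1 = 166 = 2^1 · 83, so s = 1 and d = 83.
5^83 mod 167 = 166.

166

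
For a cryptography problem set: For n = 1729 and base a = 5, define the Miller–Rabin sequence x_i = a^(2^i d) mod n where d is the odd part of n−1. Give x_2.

n − 1 = 1728 = 2^6 · 27, so s = 6 and d = 27.
x_0 = 5^27 mod 1729 = 1217.
x_1 = 1217^2 mod 1729 = 1065.
x_2 = 1065^2 mod 1729 = 1.

1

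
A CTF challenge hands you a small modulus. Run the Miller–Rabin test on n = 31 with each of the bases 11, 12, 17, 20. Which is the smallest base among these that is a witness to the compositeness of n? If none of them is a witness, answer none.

none

n − 1 = 30 = 2^1 · 15, so s = 1 and d = 15.
Base 11: x_0 = 11^15 mod 31 = 30. x_0 = 30 ≡ −1, so 11 is not a witness.
Base 12: x_0 = 12^15 mod 31 = 30. x_0 = 30 ≡ −1, so 12 is not a witness.
Base 17: x_0 = 17^15 mod 31 = 30. x_0 = 30 ≡ −1, so 17 is not a witness.
Base 20: x_0 = 20^15 mod 31 = 1. x_0 = 1, so 20 is not a witness.
No listed base is a witness for 31.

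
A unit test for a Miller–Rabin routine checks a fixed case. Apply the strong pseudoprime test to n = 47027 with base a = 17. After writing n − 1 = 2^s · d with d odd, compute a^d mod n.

4570

n − 1 = 47026 = 2^1 · 23513, so s = 1 and d = 23513.
Repeated squaring mod 47027: 17^1 ≡ 17, 17^2 ≡ 289, 17^4 ≡ 36494, 17^8 ≡ 7396, 17^16 ≡ 8415, 17^32 ≡ 36590, 17^64 ≡ 16437, 17^128 ≡ 4854, 17^256 ≡ 789, 17^512 ≡ 11170, 17^1024 ≡ 6269, 17^2048 ≡ 32816, 17^4096 ≡ 18583, 17^8192 ≡ 8628, 17^16384 ≡ 45670.
23513 = 16384 + 4096 + 2048 + 512 + 256 + 128 + 64 + 16 + 8 + 1, so 17^23513 ≡ 45670·18583·32816·11170·789·4854·16437·8415·7396·17 ≡ 4570 (mod 47027).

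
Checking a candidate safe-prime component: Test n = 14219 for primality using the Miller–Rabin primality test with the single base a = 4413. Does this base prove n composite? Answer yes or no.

yes

n − 1 = 14218 = 2^1 · 7109, so s = 1 and d = 7109.
Repeated squaring mod 14219: 4413^1 ≡ 4413, 4413^2 ≡ 8758, 4413^4 ≡ 5278, 4413^8 ≡ 2263, 4413^16 ≡ 2329, 4413^32 ≡ 6802, 4413^64 ≡ 12797, 4413^128 ≡ 2986, 4413^256 ≡ 883, 4413^512 ≡ 11863, 4413^1024 ≡ 5326, 4413^2048 ≡ 13590, 4413^4096 ≡ 11728.
7109 = 4096 + 2048 + 512 + 256 + 128 + 64 + 4 + 1, so 4413^7109 ≡ 11728·13590·11863·883·2986·12797·5278·4413 ≡ 976 (mod 14219).
x_0 = 4413^7109 mod 14219 = 976.
x_0 ∉ {1, 14218} and s = 1, so 4413 is a Miller–Rabin witness and 14219 is composite.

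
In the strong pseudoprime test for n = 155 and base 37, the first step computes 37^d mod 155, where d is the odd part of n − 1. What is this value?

57

n − 1 = 154 = 2^1 · 77, so s = 1 and d = 77.
37^77 mod 155 = 57.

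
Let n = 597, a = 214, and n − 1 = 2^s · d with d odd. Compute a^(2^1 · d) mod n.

184

n − 1 = 596 = 2^2 · 149, so s = 2 and d = 149.
x_0 = 214^149 mod 597 = 268.
x_1 = 268^2 mod 597 = 184.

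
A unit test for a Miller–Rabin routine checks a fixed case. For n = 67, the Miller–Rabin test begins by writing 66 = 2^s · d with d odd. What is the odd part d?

33

Halving: 66 → 33; 33 is odd.
So 66 = 2^1 · 33.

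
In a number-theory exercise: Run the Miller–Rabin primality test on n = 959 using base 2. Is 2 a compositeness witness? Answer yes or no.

n − 1 = 958 = 2^1 · 479, so s = 1 and d = 479.
x_0 = 2^479 mod 959 = 830.
x_0 ∉ {1, 958} and s = 1, so 2 is a Miller–Rabin witness and 959 is composite.

yes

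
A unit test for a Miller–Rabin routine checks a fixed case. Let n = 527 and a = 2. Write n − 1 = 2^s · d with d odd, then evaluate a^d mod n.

349

n − 1 = 526 = 2^1 · 263, so s = 1 and d = 263.
2^263 mod 527 = 349.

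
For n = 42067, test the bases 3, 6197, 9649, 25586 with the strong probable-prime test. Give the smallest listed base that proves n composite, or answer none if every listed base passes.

3

n − 1 = 42066 = 2^1 · 21033, so s = 1 and d = 21033.
Base 3: x_0 = 3^21033 mod 42067 = 36297. x_0 ∉ {1, 42066} and s = 1, so 3 is a Miller–Rabin witness and 42067 is composite.
Base 6197: x_0 = 6197^21033 mod 42067 = 26943. x_0 ∉ {1, 42066} and s = 1, so 6197 is a Miller–Rabin witness and 42067 is composite.
Base 9649: x_0 = 9649^21033 mod 42067 = 39572. x_0 ∉ {1, 42066} and s = 1, so 9649 is a Miller–Rabin witness and 42067 is composite.
Base 25586: x_0 = 25586^21033 mod 42067 = 18226. x_0 ∉ {1, 42066} and s = 1, so 25586 is a Miller–Rabin witness and 42067 is composite.
The smallest witness among the given bases is 3.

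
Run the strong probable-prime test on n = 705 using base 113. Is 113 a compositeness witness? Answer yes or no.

n − 1 = 704 = 2^6 · 11, so s = 6 and d = 11.
Repeated squaring mod 705: 113^1 ≡ 113, 113^2 ≡ 79, 113^4 ≡ 601, 113^8 ≡ 241.
11 = 8 + 2 + 1, so 113^11 ≡ 241·79·113 ≡ 452 (mod 705).
x_0 = 113^11 mod 705 = 452.
x_0 is neither 1 nor 704, so continue squaring.
x_1 = 452^2 mod 705 = 559.
x_2 = 559^2 mod 705 = 166.
x_3 = 166^2 mod 705 = 61.
x_4 = 61^2 mod 705 = 196.
x_5 = 196^2 mod 705 = 346.
Reached i = s−1 = 5 without hitting −1: 113 is a Miller–Rabin witness and 705 is composite.

yes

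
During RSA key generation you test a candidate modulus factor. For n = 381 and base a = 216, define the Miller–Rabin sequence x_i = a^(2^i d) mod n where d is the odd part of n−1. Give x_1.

165

n − 1 = 380 = 2^2 · 95, so s = 2 and d = 95.
By repeated squaring, 216^95 ≡ 66 (mod 381).
x_0 = 66.
x_1 = 66^2 mod 381 = 165.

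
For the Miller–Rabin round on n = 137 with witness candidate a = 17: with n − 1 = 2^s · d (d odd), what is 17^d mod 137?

n − 1 = 136 = 2^3 · 17, so s = 3 and d = 17.
Repeated squaring mod 137: 17^1 ≡ 17, 17^2 ≡ 15, 17^4 ≡ 88, 17^8 ≡ 72, 17^16 ≡ 115.
17 = 16 + 1, so 17^17 ≡ 115·17 ≡ 37 (mod 137).

37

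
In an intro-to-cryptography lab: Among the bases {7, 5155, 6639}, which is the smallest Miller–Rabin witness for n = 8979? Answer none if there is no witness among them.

n − 1 = 8978 = 2^1 · 4489, so s = 1 and d = 4489.
Base 7: x_0 = 7^4489 mod 8979 = 3949. x_0 ∉ {1, 8978} and s = 1, so 7 is a Miller–Rabin witness and 8979 is composite.
Base 5155: x_0 = 5155^4489 mod 8979 = 4375. x_0 ∉ {1, 8978} and s = 1, so 5155 is a Miller–Rabin witness and 8979 is composite.
Base 6639: x_0 = 6639^4489 mod 8979 = 4056. x_0 ∉ {1, 8978} and s = 1, so 6639 is a Miller–Rabin witness and 8979 is composite.
The smallest witness among the given bases is 7.

7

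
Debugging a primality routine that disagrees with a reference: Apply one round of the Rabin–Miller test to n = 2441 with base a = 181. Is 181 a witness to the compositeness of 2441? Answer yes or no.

no

n − 1 = 2440 = 2^3 · 305, so s = 3 and d = 305.
x_0 = 181^305 mod 2441 = 1122.
x_0 is neither 1 nor 2440, so continue squaring.
x_1 = 1122^2 mod 2441 = 1769.
x_2 = 1769^2 mod 2441 = 2440.
x_2 ≡ −1, so 181 is not a witness.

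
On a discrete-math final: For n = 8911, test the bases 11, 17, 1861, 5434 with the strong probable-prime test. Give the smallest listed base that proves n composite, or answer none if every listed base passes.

n − 1 = 8910 = 2^1 · 4455, so s = 1 and d = 4455.
Base 11: x_0 = 11^4455 mod 8911 = 267. x_0 ∉ {1, 8910} and s = 1, so 11 is a Miller–Rabin witness and 8911 is composite.
Base 17: x_0 = 17^4455 mod 8911 = 2547. x_0 ∉ {1, 8910} and s = 1, so 17 is a Miller–Rabin witness and 8911 is composite.
Base 1861: x_0 = 1861^4455 mod 8911 = 8910. x_0 = 8910 ≡ −1, so 1861 is not a witness.
Base 5434: x_0 = 5434^4455 mod 8911 = 7771. x_0 ∉ {1, 8910} and s = 1, so 5434 is a Miller–Rabin witness and 8911 is composite.
The smallest witness among the given bases is 11.

11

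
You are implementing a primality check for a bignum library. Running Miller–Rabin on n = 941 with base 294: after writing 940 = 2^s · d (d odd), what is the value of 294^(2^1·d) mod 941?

1

n − 1 = 940 = 2^2 · 235, so s = 2 and d = 235.
x_0 = 294^235 mod 941 = 940.
x_1 = 940^2 mod 941 = 1.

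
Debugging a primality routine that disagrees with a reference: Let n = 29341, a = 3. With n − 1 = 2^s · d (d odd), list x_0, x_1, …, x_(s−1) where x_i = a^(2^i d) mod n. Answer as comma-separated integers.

n − 1 = 29340 = 2^2 · 7335, so s = 2 and d = 7335.
x_0 = 3^7335 mod 29341 = 22569.
x_1 = 22569^2 mod 29341 = 1.

22569, 1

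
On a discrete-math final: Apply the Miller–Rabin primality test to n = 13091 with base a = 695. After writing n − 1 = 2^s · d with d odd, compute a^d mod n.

938

n − 1 = 13090 = 2^1 · 6545, so s = 1 and d = 6545.
695^6545 mod 13091 = 938.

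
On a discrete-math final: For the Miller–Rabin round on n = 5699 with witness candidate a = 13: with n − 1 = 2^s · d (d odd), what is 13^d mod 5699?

n − 1 = 5698 = 2^1 · 2849, so s = 1 and d = 2849.
Repeated squaring mod 5699: 13^1 ≡ 13, 13^2 ≡ 169, 13^4 ≡ 66, 13^8 ≡ 4356, 13^16 ≡ 2765, 13^32 ≡ 2866, 13^64 ≡ 1697, 13^128 ≡ 1814, 13^256 ≡ 2273, 13^512 ≡ 3235, 13^1024 ≡ 1861, 13^2048 ≡ 4028.
2849 = 2048 + 512 + 256 + 32 + 1, so 13^2849 ≡ 4028·3235·2273·2866·13 ≡ 3041 (mod 5699).

3041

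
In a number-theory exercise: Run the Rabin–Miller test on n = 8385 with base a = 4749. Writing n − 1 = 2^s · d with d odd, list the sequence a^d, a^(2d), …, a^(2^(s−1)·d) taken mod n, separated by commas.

n − 1 = 8384 = 2^6 · 131, so s = 6 and d = 131.
x_0 = 4749^131 mod 8385 = 5964.
x_1 = 5964^2 mod 8385 = 126.
x_2 = 126^2 mod 8385 = 7491.
x_3 = 7491^2 mod 8385 = 2661.
x_4 = 2661^2 mod 8385 = 3981.
x_5 = 3981^2 mod 8385 = 711.

5964, 126, 7491, 2661, 3981, 711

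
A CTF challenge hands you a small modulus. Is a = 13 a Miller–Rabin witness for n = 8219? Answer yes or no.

n − 1 = 8218 = 2^1 · 4109, so s = 1 and d = 4109.
Repeated squaring mod 8219: 13^1 ≡ 13, 13^2 ≡ 169, 13^4 ≡ 3904, 13^8 ≡ 3190, 13^16 ≡ 978, 13^32 ≡ 3080, 13^64 ≡ 1674, 13^128 ≡ 7816, 13^256 ≡ 6248, 13^512 ≡ 5473, 13^1024 ≡ 3693, 13^2048 ≡ 2928, 13^4096 ≡ 767.
4109 = 4096 + 8 + 4 + 1, so 13^4109 ≡ 767·3190·3904·13 ≡ 1 (mod 8219).
x_0 = 13^4109 mod 8219 = 1.
x_0 = 1, so 13 is not a witness.

no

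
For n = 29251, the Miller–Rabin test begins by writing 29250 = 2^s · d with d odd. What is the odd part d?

14625

Halving: 29250 → 14625; 14625 is odd.
So 29250 = 2^1 · 14625.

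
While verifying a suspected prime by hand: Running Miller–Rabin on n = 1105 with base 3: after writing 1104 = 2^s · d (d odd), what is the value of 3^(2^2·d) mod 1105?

n − 1 = 1104 = 2^4 · 69, so s = 4 and d = 69.
Repeated squaring mod 1105: 3^1 ≡ 3, 3^2 ≡ 9, 3^4 ≡ 81, 3^8 ≡ 1036, 3^16 ≡ 341, 3^32 ≡ 256, 3^64 ≡ 341.
69 = 64 + 4 + 1, so 3^69 ≡ 341·81·3 ≡ 1093 (mod 1105).
x_0 = 1093.
x_1 = 1093^2 mod 1105 = 144.
x_2 = 144^2 mod 1105 = 846.

846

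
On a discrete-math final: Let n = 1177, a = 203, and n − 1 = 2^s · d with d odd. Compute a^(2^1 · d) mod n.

218

n − 1 = 1176 = 2^3 · 147, so s = 3 and d = 147.
Repeated squaring mod 1177: 203^1 ≡ 203, 203^2 ≡ 14, 203^4 ≡ 196, 203^8 ≡ 752, 203^16 ≡ 544, 203^32 ≡ 509, 203^64 ≡ 141, 203^128 ≡ 1049.
147 = 128 + 16 + 2 + 1, so 203^147 ≡ 1049·544·14·203 ≡ 751 (mod 1177).
x_0 = 751.
x_1 = 751^2 mod 1177 = 218.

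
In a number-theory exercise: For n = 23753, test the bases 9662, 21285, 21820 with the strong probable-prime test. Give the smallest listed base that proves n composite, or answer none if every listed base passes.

n − 1 = 23752 = 2^3 · 2969, so s = 3 and d = 2969.
Base 9662: x_0 = 9662^2969 mod 23753 = 4975. x_0 is neither 1 nor 23752, so continue squaring. x_1 = 4975^2 mod 23753 = 23752. x_1 ≡ −1, so 9662 is not a witness.
Base 21285: x_0 = 21285^2969 mod 23753 = 17147. x_0 is neither 1 nor 23752, so continue squaring. x_1 = 17147^2 mod 23753 = 4975. x_2 = 4975^2 mod 23753 = 23752. x_2 ≡ −1, so 21285 is not a witness.
Base 21820: x_0 = 21820^2969 mod 23753 = 9302. x_0 is neither 1 nor 23752, so continue squaring. x_1 = 9302^2 mod 23753 = 18778. x_2 = 18778^2 mod 23753 = 23752. x_2 ≡ −1, so 21820 is not a witness.
No listed base is a witness for 23753.

none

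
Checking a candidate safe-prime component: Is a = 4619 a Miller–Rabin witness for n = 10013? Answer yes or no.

yes

n − 1 = 10012 = 2^2 · 2503, so s = 2 and d = 2503.
x_0 = 4619^2503 mod 10013 = 3441.
x_0 is neither 1 nor 10012, so continue squaring.
x_1 = 3441^2 mod 10013 = 5115.
Reached i = s−1 = 1 without hitting −1: 4619 is a Miller–Rabin witness and 10013 is composite.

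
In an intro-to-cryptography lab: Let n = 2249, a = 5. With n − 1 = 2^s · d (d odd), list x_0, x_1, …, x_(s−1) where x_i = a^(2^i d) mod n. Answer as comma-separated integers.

n − 1 = 2248 = 2^3 · 281, so s = 3 and d = 281.
x_0 = 5^281 mod 2249 = 1253.
x_1 = 1253^2 mod 2249 = 207.
x_2 = 207^2 mod 2249 = 118.

1253, 207, 118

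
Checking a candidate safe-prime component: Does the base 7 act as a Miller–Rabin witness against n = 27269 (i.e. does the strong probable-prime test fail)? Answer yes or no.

yes

n − 1 = 27268 = 2^2 · 6817, so s = 2 and d = 6817.
By repeated squaring, 7^6817 ≡ 4769 (mod 27269).
x_0 = 7^6817 mod 27269 = 4769.
x_0 is neither 1 nor 27268, so continue squaring.
x_1 = 4769^2 mod 27269 = 1015.
Reached i = s−1 = 1 without hitting −1: 7 is a Miller–Rabin witness and 27269 is composite.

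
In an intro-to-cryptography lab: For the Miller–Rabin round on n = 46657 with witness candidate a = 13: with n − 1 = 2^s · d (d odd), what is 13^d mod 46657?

n − 1 = 46656 = 2^6 · 729, so s = 6 and d = 729.
Repeated squaring mod 46657: 13^1 ≡ 13, 13^2 ≡ 169, 13^4 ≡ 28561, 13^8 ≡ 26390, 13^16 ≡ 29718, 13^32 ≡ 35828, 13^64 ≡ 18200, 13^128 ≡ 21957, 13^256 ≡ 3068, 13^512 ≡ 34567.
729 = 512 + 128 + 64 + 16 + 8 + 1, so 13^729 ≡ 34567·21957·18200·29718·26390·13 ≡ 35230 (mod 46657).

35230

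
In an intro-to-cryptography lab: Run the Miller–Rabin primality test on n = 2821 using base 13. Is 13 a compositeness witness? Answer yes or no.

n − 1 = 2820 = 2^2 · 705, so s = 2 and d = 705.
x_0 = 13^705 mod 2821 = 650.
x_0 is neither 1 nor 2820, so continue squaring.
x_1 = 650^2 mod 2821 = 2171.
Reached i = s−1 = 1 without hitting −1: 13 is a Miller–Rabin witness and 2821 is composite.

yes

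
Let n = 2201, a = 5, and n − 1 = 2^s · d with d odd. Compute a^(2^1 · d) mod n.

n − 1 = 2200 = 2^3 · 275, so s = 3 and d = 275.
x_0 = 5^275 mod 2201 = 924.
x_1 = 924^2 mod 2201 = 1989.

1989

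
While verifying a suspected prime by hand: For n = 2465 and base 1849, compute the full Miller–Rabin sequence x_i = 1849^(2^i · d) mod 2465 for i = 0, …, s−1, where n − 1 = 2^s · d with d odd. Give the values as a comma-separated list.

n − 1 = 2464 = 2^5 · 77, so s = 5 and d = 77.
x_0 = 1849^77 mod 2465 = 1594.
x_1 = 1594^2 mod 2465 = 1886.
x_2 = 1886^2 mod 2465 = 1.
x_3 = 1^2 mod 2465 = 1.
x_4 = 1^2 mod 2465 = 1.

1594, 1886, 1, 1, 1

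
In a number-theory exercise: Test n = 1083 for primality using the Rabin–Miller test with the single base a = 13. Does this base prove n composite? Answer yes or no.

n − 1 = 1082 = 2^1 · 541, so s = 1 and d = 541.
Repeated squaring mod 1083: 13^1 ≡ 13, 13^2 ≡ 169, 13^4 ≡ 403, 13^8 ≡ 1042, 13^16 ≡ 598, 13^32 ≡ 214, 13^64 ≡ 310, 13^128 ≡ 796, 13^256 ≡ 61, 13^512 ≡ 472.
541 = 512 + 16 + 8 + 4 + 1, so 13^541 ≡ 472·598·1042·403·13 ≡ 184 (mod 1083).
x_0 = 13^541 mod 1083 = 184.
x_0 ∉ {1, 1082} and s = 1, so 13 is a Miller–Rabin witness and 1083 is composite.

yes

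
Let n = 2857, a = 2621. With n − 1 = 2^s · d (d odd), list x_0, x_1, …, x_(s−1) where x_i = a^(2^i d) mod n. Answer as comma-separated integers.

1, 1, 1

n − 1 = 2856 = 2^3 · 357, so s = 3 and d = 357.
x_0 = 2621^357 mod 2857 = 1.
x_1 = 1^2 mod 2857 = 1.
x_2 = 1^2 mod 2857 = 1.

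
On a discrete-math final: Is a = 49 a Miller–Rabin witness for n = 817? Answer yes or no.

no

n − 1 = 816 = 2^4 · 51, so s = 4 and d = 51.
x_0 = 49^51 mod 817 = 1.
x_0 = 1, so 49 is not a witness.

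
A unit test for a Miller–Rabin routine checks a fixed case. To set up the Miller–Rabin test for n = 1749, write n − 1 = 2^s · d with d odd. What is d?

437

Halving: 1748 → 874 → 437; 437 is odd.
So 1748 = 2^2 · 437.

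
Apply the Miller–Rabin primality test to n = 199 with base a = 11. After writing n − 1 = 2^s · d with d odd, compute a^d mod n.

n − 1 = 198 = 2^1 · 99, so s = 1 and d = 99.
11^99 mod 199 = 198.

198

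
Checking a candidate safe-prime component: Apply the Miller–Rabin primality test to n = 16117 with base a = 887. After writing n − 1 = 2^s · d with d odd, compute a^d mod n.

n − 1 = 16116 = 2^2 · 4029, so s = 2 and d = 4029.
887^4029 mod 16117 = 13308.

13308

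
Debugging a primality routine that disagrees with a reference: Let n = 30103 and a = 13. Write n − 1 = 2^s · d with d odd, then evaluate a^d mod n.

30102

n − 1 = 30102 = 2^1 · 15051, so s = 1 and d = 15051.
Repeated squaring mod 30103: 13^1 ≡ 13, 13^2 ≡ 169, 13^4 ≡ 28561, 13^8 ≡ 29730, 13^16 ≡ 18717, 13^32 ≡ 17478, 13^64 ≡ 25343, 13^128 ≡ 20144, 13^256 ≡ 22399, 13^512 ≡ 18603, 13^1024 ≡ 7521, 13^2048 ≡ 1904, 13^4096 ≡ 12856, 13^8192 ≡ 11266.
15051 = 8192 + 4096 + 2048 + 512 + 128 + 64 + 8 + 2 + 1, so 13^15051 ≡ 11266·12856·1904·18603·20144·25343·29730·169·13 ≡ 30102 (mod 30103).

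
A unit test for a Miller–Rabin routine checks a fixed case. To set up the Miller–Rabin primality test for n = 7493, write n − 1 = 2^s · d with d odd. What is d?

1873

Halving: 7492 → 3746 → 1873; 1873 is odd.
So 7492 = 2^2 · 1873.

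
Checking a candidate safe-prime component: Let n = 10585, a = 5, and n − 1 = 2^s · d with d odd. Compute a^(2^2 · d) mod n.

n − 1 = 10584 = 2^3 · 1323, so s = 3 and d = 1323.
x_0 = 5^1323 mod 10585 = 9395.
x_1 = 9395^2 mod 10585 = 8295.
x_2 = 8295^2 mod 10585 = 4525.

4525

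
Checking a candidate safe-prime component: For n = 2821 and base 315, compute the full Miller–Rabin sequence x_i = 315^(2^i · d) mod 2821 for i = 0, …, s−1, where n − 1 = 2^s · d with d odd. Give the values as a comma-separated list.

n − 1 = 2820 = 2^2 · 705, so s = 2 and d = 705.
x_0 = 315^705 mod 2821 = 2016.
x_1 = 2016^2 mod 2821 = 2016.

2016, 2016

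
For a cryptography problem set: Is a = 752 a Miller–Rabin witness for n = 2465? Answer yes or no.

no

n − 1 = 2464 = 2^5 · 77, so s = 5 and d = 77.
Repeated squaring mod 2465: 752^1 ≡ 752, 752^2 ≡ 1019, 752^4 ≡ 596, 752^8 ≡ 256, 752^16 ≡ 1446, 752^32 ≡ 596, 752^64 ≡ 256.
77 = 64 + 8 + 4 + 1, so 752^77 ≡ 256·256·596·752 ≡ 157 (mod 2465).
x_0 = 752^77 mod 2465 = 157.
x_0 is neither 1 nor 2464, so continue squaring.
x_1 = 157^2 mod 2465 = 2464.
x_1 ≡ −1, so 752 is not a witness.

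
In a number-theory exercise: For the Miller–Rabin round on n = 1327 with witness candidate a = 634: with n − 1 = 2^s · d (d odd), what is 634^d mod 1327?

n − 1 = 1326 = 2^1 · 663, so s = 1 and d = 663.
634^663 mod 1327 = 1.

1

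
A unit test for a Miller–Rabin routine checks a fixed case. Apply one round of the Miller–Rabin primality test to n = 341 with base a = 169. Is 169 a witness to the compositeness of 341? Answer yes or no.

n − 1 = 340 = 2^2 · 85, so s = 2 and d = 85.
x_0 = 169^85 mod 341 = 56.
x_0 is neither 1 nor 340, so continue squaring.
x_1 = 56^2 mod 341 = 67.
Reached i = s−1 = 1 without hitting −1: 169 is a Miller–Rabin witness and 341 is composite.

yes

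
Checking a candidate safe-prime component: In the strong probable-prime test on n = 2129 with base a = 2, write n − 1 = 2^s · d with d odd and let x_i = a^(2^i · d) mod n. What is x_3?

1

n − 1 = 2128 = 2^4 · 133, so s = 4 and d = 133.
x_0 = 2^133 mod 2129 = 372.
x_1 = 372^2 mod 2129 = 2128.
x_2 = 2128^2 mod 2129 = 1.
x_3 = 1^2 mod 2129 = 1.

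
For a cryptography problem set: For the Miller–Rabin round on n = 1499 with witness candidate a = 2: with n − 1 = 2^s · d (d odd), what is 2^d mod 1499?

1498

n − 1 = 1498 = 2^1 · 749, so s = 1 and d = 749.
2^749 mod 1499 = 1498.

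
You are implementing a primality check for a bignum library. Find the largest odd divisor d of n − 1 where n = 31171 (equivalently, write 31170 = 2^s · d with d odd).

Halving: 31170 → 15585; 15585 is odd.
So 31170 = 2^1 · 15585.

15585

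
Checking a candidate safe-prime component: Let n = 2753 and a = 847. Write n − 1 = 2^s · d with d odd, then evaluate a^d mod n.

794

n − 1 = 2752 = 2^6 · 43, so s = 6 and d = 43.
847^43 mod 2753 = 794.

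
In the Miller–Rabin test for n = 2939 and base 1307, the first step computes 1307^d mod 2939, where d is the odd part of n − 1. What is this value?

1

n − 1 = 2938 = 2^1 · 1469, so s = 1 and d = 1469.
Repeated squaring mod 2939: 1307^1 ≡ 1307, 1307^2 ≡ 690, 1307^4 ≡ 2921, 1307^8 ≡ 324, 1307^16 ≡ 2111, 1307^32 ≡ 797, 1307^64 ≡ 385, 1307^128 ≡ 1275, 1307^256 ≡ 358, 1307^512 ≡ 1787, 1307^1024 ≡ 1615.
1469 = 1024 + 256 + 128 + 32 + 16 + 8 + 4 + 1, so 1307^1469 ≡ 1615·358·1275·797·2111·324·2921·1307 ≡ 1 (mod 2939).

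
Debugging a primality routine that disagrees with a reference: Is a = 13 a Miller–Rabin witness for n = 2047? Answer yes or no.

yes

n − 1 = 2046 = 2^1 · 1023, so s = 1 and d = 1023.
x_0 = 13^1023 mod 2047 = 1703.
x_0 ∉ {1, 2046} and s = 1, so 13 is a Miller–Rabin witness and 2047 is composite.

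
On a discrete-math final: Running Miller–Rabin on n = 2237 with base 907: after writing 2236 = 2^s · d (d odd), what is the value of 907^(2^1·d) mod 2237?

n − 1 = 2236 = 2^2 · 559, so s = 2 and d = 559.
x_0 = 907^559 mod 2237 = 1216.
x_1 = 1216^2 mod 2237 = 2236.

2236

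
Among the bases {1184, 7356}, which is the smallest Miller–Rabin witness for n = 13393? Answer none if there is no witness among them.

1184

n − 1 = 13392 = 2^4 · 837, so s = 4 and d = 837.
Base 1184: x_0 = 1184^837 mod 13393 = 6611. x_0 is neither 1 nor 13392, so continue squaring. x_1 = 6611^2 mod 13393 = 3962. x_2 = 3962^2 mod 13393 = 848. x_3 = 848^2 mod 13393 = 9275. Reached i = s−1 = 3 without hitting −1: 1184 is a Miller–Rabin witness and 13393 is composite.
Base 7356: x_0 = 7356^837 mod 13393 = 714. x_0 is neither 1 nor 13392, so continue squaring. x_1 = 714^2 mod 13393 = 862. x_2 = 862^2 mod 13393 = 6429. x_3 = 6429^2 mod 13393 = 1243. Reached i = s−1 = 3 without hitting −1: 7356 is a Miller–Rabin witness and 13393 is composite.
The smallest witness among the given bases is 1184.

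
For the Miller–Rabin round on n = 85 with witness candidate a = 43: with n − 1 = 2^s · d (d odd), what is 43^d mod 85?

n − 1 = 84 = 2^2 · 21, so s = 2 and d = 21.
43^21 mod 85 = 8.

8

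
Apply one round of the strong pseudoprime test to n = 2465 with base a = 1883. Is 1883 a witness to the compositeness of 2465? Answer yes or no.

n − 1 = 2464 = 2^5 · 77, so s = 5 and d = 77.
Repeated squaring mod 2465: 1883^1 ≡ 1883, 1883^2 ≡ 1019, 1883^4 ≡ 596, 1883^8 ≡ 256, 1883^16 ≡ 1446, 1883^32 ≡ 596, 1883^64 ≡ 256.
77 = 64 + 8 + 4 + 1, so 1883^77 ≡ 256·256·596·1883 ≡ 1288 (mod 2465).
x_0 = 1883^77 mod 2465 = 1288.
x_0 is neither 1 nor 2464, so continue squaring.
x_1 = 1288^2 mod 2465 = 2464.
x_1 ≡ −1, so 1883 is not a witness.

no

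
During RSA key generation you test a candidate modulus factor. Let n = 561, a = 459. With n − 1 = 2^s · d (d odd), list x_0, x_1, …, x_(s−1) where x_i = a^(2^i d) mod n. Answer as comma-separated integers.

n − 1 = 560 = 2^4 · 35, so s = 4 and d = 35.
x_0 = 459^35 mod 561 = 153.
x_1 = 153^2 mod 561 = 408.
x_2 = 408^2 mod 561 = 408.
x_3 = 408^2 mod 561 = 408.

153, 408, 408, 408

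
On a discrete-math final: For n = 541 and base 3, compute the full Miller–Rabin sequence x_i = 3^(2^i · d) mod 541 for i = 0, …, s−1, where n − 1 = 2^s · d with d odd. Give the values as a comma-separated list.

n − 1 = 540 = 2^2 · 135, so s = 2 and d = 135.
x_0 = 3^135 mod 541 = 1.
x_1 = 1^2 mod 541 = 1.

1, 1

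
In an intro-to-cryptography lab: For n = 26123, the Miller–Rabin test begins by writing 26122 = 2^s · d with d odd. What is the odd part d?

Halving: 26122 → 13061; 13061 is odd.
So 26122 = 2^1 · 13061.

13061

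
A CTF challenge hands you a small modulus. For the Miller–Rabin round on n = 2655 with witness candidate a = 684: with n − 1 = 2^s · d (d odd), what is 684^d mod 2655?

1539

n − 1 = 2654 = 2^1 · 1327, so s = 1 and d = 1327.
Repeated squaring mod 2655: 684^1 ≡ 684, 684^2 ≡ 576, 684^4 ≡ 2556, 684^8 ≡ 1836, 684^16 ≡ 1701, 684^32 ≡ 2106, 684^64 ≡ 1386, 684^128 ≡ 1431, 684^256 ≡ 756, 684^512 ≡ 711, 684^1024 ≡ 1071.
1327 = 1024 + 256 + 32 + 8 + 4 + 2 + 1, so 684^1327 ≡ 1071·756·2106·1836·2556·576·684 ≡ 1539 (mod 2655).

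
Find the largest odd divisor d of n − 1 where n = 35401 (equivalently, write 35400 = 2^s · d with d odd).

Halving: 35400 → 17700 → 8850 → 4425; 4425 is odd.
So 35400 = 2^3 · 4425.

4425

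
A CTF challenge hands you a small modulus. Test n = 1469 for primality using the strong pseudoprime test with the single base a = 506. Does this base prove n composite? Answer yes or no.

yes

n − 1 = 1468 = 2^2 · 367, so s = 2 and d = 367.
x_0 = 506^367 mod 1469 = 1390.
x_0 is neither 1 nor 1468, so continue squaring.
x_1 = 1390^2 mod 1469 = 365.
Reached i = s−1 = 1 without hitting −1: 506 is a Miller–Rabin witness and 1469 is composite.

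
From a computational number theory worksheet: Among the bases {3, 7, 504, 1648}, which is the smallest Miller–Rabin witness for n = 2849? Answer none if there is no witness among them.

n − 1 = 2848 = 2^5 · 89, so s = 5 and d = 89.
Base 3: x_0 = 3^89 mod 2849 = 950. x_0 is neither 1 nor 2848, so continue squaring. x_1 = 950^2 mod 2849 = 2216. x_2 = 2216^2 mod 2849 = 1829. x_3 = 1829^2 mod 2849 = 515. x_4 = 515^2 mod 2849 = 268. Reached i = s−1 = 4 without hitting −1: 3 is a Miller–Rabin witness and 2849 is composite.
Base 7: x_0 = 7^89 mod 2849 = 756. x_0 is neither 1 nor 2848, so continue squaring. x_1 = 756^2 mod 2849 = 1736. x_2 = 1736^2 mod 2849 = 2303. x_3 = 2303^2 mod 2849 = 1820. x_4 = 1820^2 mod 2849 = 1862. Reached i = s−1 = 4 without hitting −1: 7 is a Miller–Rabin witness and 2849 is composite.
Base 504: x_0 = 504^89 mod 2849 = 896. x_0 is neither 1 nor 2848, so continue squaring. x_1 = 896^2 mod 2849 = 2247. x_2 = 2247^2 mod 2849 = 581. x_3 = 581^2 mod 2849 = 1379. x_4 = 1379^2 mod 2849 = 1358. Reached i = s−1 = 4 without hitting −1: 504 is a Miller–Rabin witness and 2849 is composite.
Base 1648: x_0 = 1648^89 mod 2849 = 2392. x_0 is neither 1 nor 2848, so continue squaring. x_1 = 2392^2 mod 2849 = 872. x_2 = 872^2 mod 2849 = 2550. x_3 = 2550^2 mod 2849 = 1082. x_4 = 1082^2 mod 2849 = 2634. Reached i = s−1 = 4 without hitting −1: 1648 is a Miller–Rabin witness and 2849 is composite.
The smallest witness among the given bases is 3.

3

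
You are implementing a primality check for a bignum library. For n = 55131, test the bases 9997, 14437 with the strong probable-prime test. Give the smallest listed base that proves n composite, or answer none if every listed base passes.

n − 1 = 55130 = 2^1 · 27565, so s = 1 and d = 27565.
Base 9997: x_0 = 9997^27565 mod 55131 = 22951. x_0 ∉ {1, 55130} and s = 1, so 9997 is a Miller–Rabin witness and 55131 is composite.
Base 14437: x_0 = 14437^27565 mod 55131 = 34582. x_0 ∉ {1, 55130} and s = 1, so 14437 is a Miller–Rabin witness and 55131 is composite.
The smallest witness among the given bases is 9997.

9997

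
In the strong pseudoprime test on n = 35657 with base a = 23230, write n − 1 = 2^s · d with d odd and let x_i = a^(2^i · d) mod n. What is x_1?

n − 1 = 35656 = 2^3 · 4457, so s = 3 and d = 4457.
x_0 = 23230^4457 mod 35657 = 7102.
x_1 = 7102^2 mod 35657 = 19406.

19406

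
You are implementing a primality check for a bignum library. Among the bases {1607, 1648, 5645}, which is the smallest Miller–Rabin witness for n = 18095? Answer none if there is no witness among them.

1607

n − 1 = 18094 = 2^1 · 9047, so s = 1 and d = 9047.
Base 1607: x_0 = 1607^9047 mod 18095 = 408. x_0 ∉ {1, 18094} and s = 1, so 1607 is a Miller–Rabin witness and 18095 is composite.
Base 1648: x_0 = 1648^9047 mod 18095 = 12577. x_0 ∉ {1, 18094} and s = 1, so 1648 is a Miller–Rabin witness and 18095 is composite.
Base 5645: x_0 = 5645^9047 mod 18095 = 10050. x_0 ∉ {1, 18094} and s = 1, so 5645 is a Miller–Rabin witness and 18095 is composite.
The smallest witness among the given bases is 1607.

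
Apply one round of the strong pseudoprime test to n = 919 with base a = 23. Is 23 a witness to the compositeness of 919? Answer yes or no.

n − 1 = 918 = 2^1 · 459, so s = 1 and d = 459.
x_0 = 23^459 mod 919 = 1.
x_0 = 1, so 23 is not a witness.

no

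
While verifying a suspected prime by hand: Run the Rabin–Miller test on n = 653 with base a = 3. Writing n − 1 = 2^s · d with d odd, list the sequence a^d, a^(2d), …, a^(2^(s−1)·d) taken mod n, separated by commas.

n − 1 = 652 = 2^2 · 163, so s = 2 and d = 163.
x_0 = 3^163 mod 653 = 504.
x_1 = 504^2 mod 653 = 652.

504, 652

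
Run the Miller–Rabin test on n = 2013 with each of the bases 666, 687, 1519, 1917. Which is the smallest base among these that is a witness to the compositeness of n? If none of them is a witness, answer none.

n − 1 = 2012 = 2^2 · 503, so s = 2 and d = 503.
Base 666: x_0 = 666^503 mod 2013 = 1140. x_0 is neither 1 nor 2012, so continue squaring. x_1 = 1140^2 mod 2013 = 1215. Reached i = s−1 = 1 without hitting −1: 666 is a Miller–Rabin witness and 2013 is composite.
Base 687: x_0 = 687^503 mod 2013 = 972. x_0 is neither 1 nor 2012, so continue squaring. x_1 = 972^2 mod 2013 = 687. Reached i = s−1 = 1 without hitting −1: 687 is a Miller–Rabin witness and 2013 is composite.
Base 1519: x_0 = 1519^503 mod 2013 = 1255. x_0 is neither 1 nor 2012, so continue squaring. x_1 = 1255^2 mod 2013 = 859. Reached i = s−1 = 1 without hitting −1: 1519 is a Miller–Rabin witness and 2013 is composite.
Base 1917: x_0 = 1917^503 mod 2013 = 1446. x_0 is neither 1 nor 2012, so continue squaring. x_1 = 1446^2 mod 2013 = 1422. Reached i = s−1 = 1 without hitting −1: 1917 is a Miller–Rabin witness and 2013 is composite.
The smallest witness among the given bases is 666.

666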